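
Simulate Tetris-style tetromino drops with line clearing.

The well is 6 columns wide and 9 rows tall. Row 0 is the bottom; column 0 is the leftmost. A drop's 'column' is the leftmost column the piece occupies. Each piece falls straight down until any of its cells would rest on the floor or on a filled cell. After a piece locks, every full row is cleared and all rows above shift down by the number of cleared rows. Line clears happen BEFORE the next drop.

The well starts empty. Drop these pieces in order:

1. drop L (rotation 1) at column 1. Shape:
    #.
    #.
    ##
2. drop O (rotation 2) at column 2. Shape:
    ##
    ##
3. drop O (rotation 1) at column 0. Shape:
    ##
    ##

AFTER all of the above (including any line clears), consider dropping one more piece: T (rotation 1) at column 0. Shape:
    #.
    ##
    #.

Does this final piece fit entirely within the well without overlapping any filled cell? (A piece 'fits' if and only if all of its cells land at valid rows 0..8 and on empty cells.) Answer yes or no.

Answer: yes

Derivation:
Drop 1: L rot1 at col 1 lands with bottom-row=0; cleared 0 line(s) (total 0); column heights now [0 3 1 0 0 0], max=3
Drop 2: O rot2 at col 2 lands with bottom-row=1; cleared 0 line(s) (total 0); column heights now [0 3 3 3 0 0], max=3
Drop 3: O rot1 at col 0 lands with bottom-row=3; cleared 0 line(s) (total 0); column heights now [5 5 3 3 0 0], max=5
Test piece T rot1 at col 0 (width 2): heights before test = [5 5 3 3 0 0]; fits = True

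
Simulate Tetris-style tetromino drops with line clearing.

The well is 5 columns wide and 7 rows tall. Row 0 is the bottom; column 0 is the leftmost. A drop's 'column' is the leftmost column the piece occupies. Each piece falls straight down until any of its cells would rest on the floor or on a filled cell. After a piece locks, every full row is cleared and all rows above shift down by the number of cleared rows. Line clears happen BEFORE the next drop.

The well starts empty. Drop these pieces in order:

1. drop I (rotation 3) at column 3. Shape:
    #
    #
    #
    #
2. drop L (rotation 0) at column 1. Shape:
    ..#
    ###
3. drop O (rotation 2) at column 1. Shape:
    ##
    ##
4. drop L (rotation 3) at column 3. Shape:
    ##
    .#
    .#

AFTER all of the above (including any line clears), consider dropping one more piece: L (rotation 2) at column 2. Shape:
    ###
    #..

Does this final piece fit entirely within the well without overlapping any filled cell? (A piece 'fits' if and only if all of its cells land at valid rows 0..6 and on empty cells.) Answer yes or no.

Drop 1: I rot3 at col 3 lands with bottom-row=0; cleared 0 line(s) (total 0); column heights now [0 0 0 4 0], max=4
Drop 2: L rot0 at col 1 lands with bottom-row=4; cleared 0 line(s) (total 0); column heights now [0 5 5 6 0], max=6
Drop 3: O rot2 at col 1 lands with bottom-row=5; cleared 0 line(s) (total 0); column heights now [0 7 7 6 0], max=7
Drop 4: L rot3 at col 3 lands with bottom-row=4; cleared 0 line(s) (total 0); column heights now [0 7 7 7 7], max=7
Test piece L rot2 at col 2 (width 3): heights before test = [0 7 7 7 7]; fits = False

Answer: no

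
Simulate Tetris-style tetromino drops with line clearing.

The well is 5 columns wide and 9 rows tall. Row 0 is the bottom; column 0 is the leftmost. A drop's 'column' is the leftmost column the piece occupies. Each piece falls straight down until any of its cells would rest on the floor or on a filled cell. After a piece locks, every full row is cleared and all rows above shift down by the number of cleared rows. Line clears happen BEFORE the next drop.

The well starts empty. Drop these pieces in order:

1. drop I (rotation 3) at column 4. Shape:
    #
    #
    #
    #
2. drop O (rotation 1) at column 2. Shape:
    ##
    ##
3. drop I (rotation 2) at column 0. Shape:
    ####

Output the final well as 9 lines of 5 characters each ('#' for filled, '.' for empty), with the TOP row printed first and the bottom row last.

Answer: .....
.....
.....
.....
.....
.....
....#
..###
..###

Derivation:
Drop 1: I rot3 at col 4 lands with bottom-row=0; cleared 0 line(s) (total 0); column heights now [0 0 0 0 4], max=4
Drop 2: O rot1 at col 2 lands with bottom-row=0; cleared 0 line(s) (total 0); column heights now [0 0 2 2 4], max=4
Drop 3: I rot2 at col 0 lands with bottom-row=2; cleared 1 line(s) (total 1); column heights now [0 0 2 2 3], max=3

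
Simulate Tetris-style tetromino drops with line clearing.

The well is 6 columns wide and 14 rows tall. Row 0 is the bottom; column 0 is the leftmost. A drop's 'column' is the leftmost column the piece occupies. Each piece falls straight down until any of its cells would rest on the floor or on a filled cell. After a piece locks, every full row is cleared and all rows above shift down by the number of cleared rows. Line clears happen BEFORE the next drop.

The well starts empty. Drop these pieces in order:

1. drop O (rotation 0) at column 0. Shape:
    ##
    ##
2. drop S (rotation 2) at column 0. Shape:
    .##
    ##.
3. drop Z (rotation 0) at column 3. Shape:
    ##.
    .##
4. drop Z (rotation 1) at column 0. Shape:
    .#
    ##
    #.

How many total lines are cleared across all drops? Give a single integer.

Answer: 0

Derivation:
Drop 1: O rot0 at col 0 lands with bottom-row=0; cleared 0 line(s) (total 0); column heights now [2 2 0 0 0 0], max=2
Drop 2: S rot2 at col 0 lands with bottom-row=2; cleared 0 line(s) (total 0); column heights now [3 4 4 0 0 0], max=4
Drop 3: Z rot0 at col 3 lands with bottom-row=0; cleared 0 line(s) (total 0); column heights now [3 4 4 2 2 1], max=4
Drop 4: Z rot1 at col 0 lands with bottom-row=3; cleared 0 line(s) (total 0); column heights now [5 6 4 2 2 1], max=6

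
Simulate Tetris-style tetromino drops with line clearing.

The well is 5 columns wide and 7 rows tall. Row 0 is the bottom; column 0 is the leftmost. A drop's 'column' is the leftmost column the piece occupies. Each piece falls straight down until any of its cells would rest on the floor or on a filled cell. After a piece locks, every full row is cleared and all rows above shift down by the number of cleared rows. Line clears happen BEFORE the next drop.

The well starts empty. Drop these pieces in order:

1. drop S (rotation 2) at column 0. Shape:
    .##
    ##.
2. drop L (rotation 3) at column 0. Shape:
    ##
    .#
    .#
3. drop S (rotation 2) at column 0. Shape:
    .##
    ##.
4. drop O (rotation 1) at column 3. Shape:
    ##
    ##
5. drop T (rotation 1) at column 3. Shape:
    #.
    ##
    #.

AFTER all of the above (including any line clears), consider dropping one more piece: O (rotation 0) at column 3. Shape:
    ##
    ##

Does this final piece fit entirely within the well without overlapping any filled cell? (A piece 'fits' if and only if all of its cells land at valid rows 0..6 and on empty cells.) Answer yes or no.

Answer: yes

Derivation:
Drop 1: S rot2 at col 0 lands with bottom-row=0; cleared 0 line(s) (total 0); column heights now [1 2 2 0 0], max=2
Drop 2: L rot3 at col 0 lands with bottom-row=2; cleared 0 line(s) (total 0); column heights now [5 5 2 0 0], max=5
Drop 3: S rot2 at col 0 lands with bottom-row=5; cleared 0 line(s) (total 0); column heights now [6 7 7 0 0], max=7
Drop 4: O rot1 at col 3 lands with bottom-row=0; cleared 0 line(s) (total 0); column heights now [6 7 7 2 2], max=7
Drop 5: T rot1 at col 3 lands with bottom-row=2; cleared 0 line(s) (total 0); column heights now [6 7 7 5 4], max=7
Test piece O rot0 at col 3 (width 2): heights before test = [6 7 7 5 4]; fits = True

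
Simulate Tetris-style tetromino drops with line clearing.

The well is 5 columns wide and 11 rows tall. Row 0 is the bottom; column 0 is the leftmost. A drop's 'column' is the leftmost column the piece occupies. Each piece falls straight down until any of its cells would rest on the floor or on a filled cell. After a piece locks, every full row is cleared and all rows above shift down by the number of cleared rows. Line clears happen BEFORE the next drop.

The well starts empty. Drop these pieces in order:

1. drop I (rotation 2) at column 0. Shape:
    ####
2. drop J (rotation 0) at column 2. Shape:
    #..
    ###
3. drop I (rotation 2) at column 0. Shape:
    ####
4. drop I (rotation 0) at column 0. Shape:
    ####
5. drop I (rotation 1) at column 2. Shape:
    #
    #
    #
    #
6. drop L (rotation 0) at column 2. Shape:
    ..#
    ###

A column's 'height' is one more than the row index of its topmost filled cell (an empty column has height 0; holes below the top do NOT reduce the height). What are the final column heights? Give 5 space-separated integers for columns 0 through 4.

Answer: 5 5 10 10 11

Derivation:
Drop 1: I rot2 at col 0 lands with bottom-row=0; cleared 0 line(s) (total 0); column heights now [1 1 1 1 0], max=1
Drop 2: J rot0 at col 2 lands with bottom-row=1; cleared 0 line(s) (total 0); column heights now [1 1 3 2 2], max=3
Drop 3: I rot2 at col 0 lands with bottom-row=3; cleared 0 line(s) (total 0); column heights now [4 4 4 4 2], max=4
Drop 4: I rot0 at col 0 lands with bottom-row=4; cleared 0 line(s) (total 0); column heights now [5 5 5 5 2], max=5
Drop 5: I rot1 at col 2 lands with bottom-row=5; cleared 0 line(s) (total 0); column heights now [5 5 9 5 2], max=9
Drop 6: L rot0 at col 2 lands with bottom-row=9; cleared 0 line(s) (total 0); column heights now [5 5 10 10 11], max=11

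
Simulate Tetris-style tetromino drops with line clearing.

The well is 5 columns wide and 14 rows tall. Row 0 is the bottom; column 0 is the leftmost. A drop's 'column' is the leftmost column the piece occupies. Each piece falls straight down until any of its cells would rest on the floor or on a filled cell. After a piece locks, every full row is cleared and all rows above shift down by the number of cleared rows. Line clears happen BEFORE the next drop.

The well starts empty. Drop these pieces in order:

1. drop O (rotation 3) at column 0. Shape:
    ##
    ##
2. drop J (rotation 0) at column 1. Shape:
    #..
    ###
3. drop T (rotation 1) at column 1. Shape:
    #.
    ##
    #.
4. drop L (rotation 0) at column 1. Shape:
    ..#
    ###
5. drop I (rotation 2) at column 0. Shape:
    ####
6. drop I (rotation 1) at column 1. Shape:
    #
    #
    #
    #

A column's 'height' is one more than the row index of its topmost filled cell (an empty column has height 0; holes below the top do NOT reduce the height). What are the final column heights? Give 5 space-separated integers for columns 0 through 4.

Drop 1: O rot3 at col 0 lands with bottom-row=0; cleared 0 line(s) (total 0); column heights now [2 2 0 0 0], max=2
Drop 2: J rot0 at col 1 lands with bottom-row=2; cleared 0 line(s) (total 0); column heights now [2 4 3 3 0], max=4
Drop 3: T rot1 at col 1 lands with bottom-row=4; cleared 0 line(s) (total 0); column heights now [2 7 6 3 0], max=7
Drop 4: L rot0 at col 1 lands with bottom-row=7; cleared 0 line(s) (total 0); column heights now [2 8 8 9 0], max=9
Drop 5: I rot2 at col 0 lands with bottom-row=9; cleared 0 line(s) (total 0); column heights now [10 10 10 10 0], max=10
Drop 6: I rot1 at col 1 lands with bottom-row=10; cleared 0 line(s) (total 0); column heights now [10 14 10 10 0], max=14

Answer: 10 14 10 10 0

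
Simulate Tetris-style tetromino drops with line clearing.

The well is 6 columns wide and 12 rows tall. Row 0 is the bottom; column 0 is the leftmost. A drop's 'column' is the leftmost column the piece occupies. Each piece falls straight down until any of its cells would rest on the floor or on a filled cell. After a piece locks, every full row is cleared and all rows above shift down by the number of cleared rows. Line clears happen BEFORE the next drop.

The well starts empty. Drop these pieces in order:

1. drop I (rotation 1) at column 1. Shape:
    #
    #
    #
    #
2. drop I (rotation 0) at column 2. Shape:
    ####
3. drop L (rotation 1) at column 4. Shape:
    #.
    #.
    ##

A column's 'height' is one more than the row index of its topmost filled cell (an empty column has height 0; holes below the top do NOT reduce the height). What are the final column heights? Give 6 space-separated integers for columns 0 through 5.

Drop 1: I rot1 at col 1 lands with bottom-row=0; cleared 0 line(s) (total 0); column heights now [0 4 0 0 0 0], max=4
Drop 2: I rot0 at col 2 lands with bottom-row=0; cleared 0 line(s) (total 0); column heights now [0 4 1 1 1 1], max=4
Drop 3: L rot1 at col 4 lands with bottom-row=1; cleared 0 line(s) (total 0); column heights now [0 4 1 1 4 2], max=4

Answer: 0 4 1 1 4 2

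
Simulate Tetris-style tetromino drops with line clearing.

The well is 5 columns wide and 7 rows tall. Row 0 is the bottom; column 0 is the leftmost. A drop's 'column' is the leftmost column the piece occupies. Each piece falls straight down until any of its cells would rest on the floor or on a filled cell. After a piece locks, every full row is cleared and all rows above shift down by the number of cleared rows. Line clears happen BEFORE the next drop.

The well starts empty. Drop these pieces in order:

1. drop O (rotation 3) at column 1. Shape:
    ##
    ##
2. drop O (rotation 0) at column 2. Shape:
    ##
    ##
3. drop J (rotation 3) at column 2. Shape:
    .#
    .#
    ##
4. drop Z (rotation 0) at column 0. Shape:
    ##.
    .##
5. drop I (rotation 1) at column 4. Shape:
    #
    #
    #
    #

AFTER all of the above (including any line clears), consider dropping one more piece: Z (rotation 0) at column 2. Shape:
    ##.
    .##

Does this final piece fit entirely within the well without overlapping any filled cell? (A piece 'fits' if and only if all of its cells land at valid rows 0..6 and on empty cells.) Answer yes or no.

Drop 1: O rot3 at col 1 lands with bottom-row=0; cleared 0 line(s) (total 0); column heights now [0 2 2 0 0], max=2
Drop 2: O rot0 at col 2 lands with bottom-row=2; cleared 0 line(s) (total 0); column heights now [0 2 4 4 0], max=4
Drop 3: J rot3 at col 2 lands with bottom-row=4; cleared 0 line(s) (total 0); column heights now [0 2 5 7 0], max=7
Drop 4: Z rot0 at col 0 lands with bottom-row=5; cleared 0 line(s) (total 0); column heights now [7 7 6 7 0], max=7
Drop 5: I rot1 at col 4 lands with bottom-row=0; cleared 0 line(s) (total 0); column heights now [7 7 6 7 4], max=7
Test piece Z rot0 at col 2 (width 3): heights before test = [7 7 6 7 4]; fits = False

Answer: no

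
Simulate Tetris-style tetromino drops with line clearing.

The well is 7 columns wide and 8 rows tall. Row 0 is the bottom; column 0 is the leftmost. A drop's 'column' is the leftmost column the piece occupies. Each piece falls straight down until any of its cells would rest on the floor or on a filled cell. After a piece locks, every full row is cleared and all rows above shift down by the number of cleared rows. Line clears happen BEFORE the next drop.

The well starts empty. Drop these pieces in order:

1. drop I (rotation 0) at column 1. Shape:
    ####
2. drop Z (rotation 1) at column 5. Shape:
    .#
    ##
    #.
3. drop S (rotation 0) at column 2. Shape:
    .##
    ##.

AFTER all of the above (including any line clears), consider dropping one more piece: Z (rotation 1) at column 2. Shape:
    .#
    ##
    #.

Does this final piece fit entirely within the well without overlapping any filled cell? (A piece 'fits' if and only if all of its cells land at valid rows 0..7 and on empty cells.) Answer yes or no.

Answer: yes

Derivation:
Drop 1: I rot0 at col 1 lands with bottom-row=0; cleared 0 line(s) (total 0); column heights now [0 1 1 1 1 0 0], max=1
Drop 2: Z rot1 at col 5 lands with bottom-row=0; cleared 0 line(s) (total 0); column heights now [0 1 1 1 1 2 3], max=3
Drop 3: S rot0 at col 2 lands with bottom-row=1; cleared 0 line(s) (total 0); column heights now [0 1 2 3 3 2 3], max=3
Test piece Z rot1 at col 2 (width 2): heights before test = [0 1 2 3 3 2 3]; fits = True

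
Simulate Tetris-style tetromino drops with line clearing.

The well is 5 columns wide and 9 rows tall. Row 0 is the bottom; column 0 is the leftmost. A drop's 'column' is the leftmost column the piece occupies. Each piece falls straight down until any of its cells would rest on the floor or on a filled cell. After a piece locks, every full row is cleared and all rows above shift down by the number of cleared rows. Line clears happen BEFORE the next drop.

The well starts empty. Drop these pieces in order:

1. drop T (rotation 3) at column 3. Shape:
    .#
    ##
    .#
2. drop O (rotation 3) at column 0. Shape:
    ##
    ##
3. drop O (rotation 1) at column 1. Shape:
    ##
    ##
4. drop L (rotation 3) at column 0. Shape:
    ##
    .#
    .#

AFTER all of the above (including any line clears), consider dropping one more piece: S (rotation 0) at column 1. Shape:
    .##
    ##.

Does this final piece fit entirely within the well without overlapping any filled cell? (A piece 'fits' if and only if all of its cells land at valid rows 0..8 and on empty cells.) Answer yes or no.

Drop 1: T rot3 at col 3 lands with bottom-row=0; cleared 0 line(s) (total 0); column heights now [0 0 0 2 3], max=3
Drop 2: O rot3 at col 0 lands with bottom-row=0; cleared 0 line(s) (total 0); column heights now [2 2 0 2 3], max=3
Drop 3: O rot1 at col 1 lands with bottom-row=2; cleared 0 line(s) (total 0); column heights now [2 4 4 2 3], max=4
Drop 4: L rot3 at col 0 lands with bottom-row=4; cleared 0 line(s) (total 0); column heights now [7 7 4 2 3], max=7
Test piece S rot0 at col 1 (width 3): heights before test = [7 7 4 2 3]; fits = True

Answer: yes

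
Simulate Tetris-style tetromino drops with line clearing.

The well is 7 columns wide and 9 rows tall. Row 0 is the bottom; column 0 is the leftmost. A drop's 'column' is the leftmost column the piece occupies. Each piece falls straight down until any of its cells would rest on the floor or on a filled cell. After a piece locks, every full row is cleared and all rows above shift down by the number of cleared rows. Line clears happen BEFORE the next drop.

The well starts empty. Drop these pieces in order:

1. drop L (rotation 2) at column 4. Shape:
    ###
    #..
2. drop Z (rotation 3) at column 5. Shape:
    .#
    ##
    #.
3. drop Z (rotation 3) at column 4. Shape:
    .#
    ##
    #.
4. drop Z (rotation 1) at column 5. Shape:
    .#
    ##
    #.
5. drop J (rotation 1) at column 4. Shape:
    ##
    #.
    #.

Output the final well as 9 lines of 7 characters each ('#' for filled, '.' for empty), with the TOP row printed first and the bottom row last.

Drop 1: L rot2 at col 4 lands with bottom-row=0; cleared 0 line(s) (total 0); column heights now [0 0 0 0 2 2 2], max=2
Drop 2: Z rot3 at col 5 lands with bottom-row=2; cleared 0 line(s) (total 0); column heights now [0 0 0 0 2 4 5], max=5
Drop 3: Z rot3 at col 4 lands with bottom-row=3; cleared 0 line(s) (total 0); column heights now [0 0 0 0 5 6 5], max=6
Drop 4: Z rot1 at col 5 lands with bottom-row=6; cleared 0 line(s) (total 0); column heights now [0 0 0 0 5 8 9], max=9
Drop 5: J rot1 at col 4 lands with bottom-row=6; cleared 0 line(s) (total 0); column heights now [0 0 0 0 9 9 9], max=9

Answer: ....###
....###
....##.
.....#.
....###
....###
.....#.
....###
....#..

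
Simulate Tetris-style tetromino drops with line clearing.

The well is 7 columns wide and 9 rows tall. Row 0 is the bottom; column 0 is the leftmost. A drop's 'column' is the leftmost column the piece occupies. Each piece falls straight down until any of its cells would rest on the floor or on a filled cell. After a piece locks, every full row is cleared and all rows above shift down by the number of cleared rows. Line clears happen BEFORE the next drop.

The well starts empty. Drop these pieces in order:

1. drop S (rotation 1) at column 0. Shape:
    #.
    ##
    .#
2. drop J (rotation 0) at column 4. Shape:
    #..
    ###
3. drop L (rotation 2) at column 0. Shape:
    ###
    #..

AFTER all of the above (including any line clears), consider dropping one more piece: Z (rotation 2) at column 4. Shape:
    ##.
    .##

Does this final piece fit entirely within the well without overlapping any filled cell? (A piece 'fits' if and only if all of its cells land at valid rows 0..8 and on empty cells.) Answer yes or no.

Answer: yes

Derivation:
Drop 1: S rot1 at col 0 lands with bottom-row=0; cleared 0 line(s) (total 0); column heights now [3 2 0 0 0 0 0], max=3
Drop 2: J rot0 at col 4 lands with bottom-row=0; cleared 0 line(s) (total 0); column heights now [3 2 0 0 2 1 1], max=3
Drop 3: L rot2 at col 0 lands with bottom-row=3; cleared 0 line(s) (total 0); column heights now [5 5 5 0 2 1 1], max=5
Test piece Z rot2 at col 4 (width 3): heights before test = [5 5 5 0 2 1 1]; fits = True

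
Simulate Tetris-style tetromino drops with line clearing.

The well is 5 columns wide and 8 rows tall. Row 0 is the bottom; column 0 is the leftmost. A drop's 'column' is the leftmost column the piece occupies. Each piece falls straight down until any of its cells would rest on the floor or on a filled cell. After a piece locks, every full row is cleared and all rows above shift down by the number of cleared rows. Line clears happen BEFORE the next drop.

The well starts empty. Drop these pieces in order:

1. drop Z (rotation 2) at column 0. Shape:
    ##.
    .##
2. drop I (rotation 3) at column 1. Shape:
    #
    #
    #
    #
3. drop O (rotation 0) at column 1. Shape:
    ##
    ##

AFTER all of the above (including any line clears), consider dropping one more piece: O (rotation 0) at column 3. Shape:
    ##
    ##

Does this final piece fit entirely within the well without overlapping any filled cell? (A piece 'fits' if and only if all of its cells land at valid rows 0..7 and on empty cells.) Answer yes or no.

Drop 1: Z rot2 at col 0 lands with bottom-row=0; cleared 0 line(s) (total 0); column heights now [2 2 1 0 0], max=2
Drop 2: I rot3 at col 1 lands with bottom-row=2; cleared 0 line(s) (total 0); column heights now [2 6 1 0 0], max=6
Drop 3: O rot0 at col 1 lands with bottom-row=6; cleared 0 line(s) (total 0); column heights now [2 8 8 0 0], max=8
Test piece O rot0 at col 3 (width 2): heights before test = [2 8 8 0 0]; fits = True

Answer: yes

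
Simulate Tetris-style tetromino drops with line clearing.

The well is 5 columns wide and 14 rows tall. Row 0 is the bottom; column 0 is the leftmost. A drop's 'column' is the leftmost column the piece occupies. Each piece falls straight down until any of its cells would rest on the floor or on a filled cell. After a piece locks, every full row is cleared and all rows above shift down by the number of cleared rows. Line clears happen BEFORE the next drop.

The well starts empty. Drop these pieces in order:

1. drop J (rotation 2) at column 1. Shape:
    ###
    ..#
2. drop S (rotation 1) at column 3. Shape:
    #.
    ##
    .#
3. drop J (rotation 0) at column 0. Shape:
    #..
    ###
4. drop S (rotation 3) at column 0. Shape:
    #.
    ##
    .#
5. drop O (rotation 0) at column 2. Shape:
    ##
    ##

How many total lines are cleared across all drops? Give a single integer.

Answer: 1

Derivation:
Drop 1: J rot2 at col 1 lands with bottom-row=0; cleared 0 line(s) (total 0); column heights now [0 2 2 2 0], max=2
Drop 2: S rot1 at col 3 lands with bottom-row=1; cleared 0 line(s) (total 0); column heights now [0 2 2 4 3], max=4
Drop 3: J rot0 at col 0 lands with bottom-row=2; cleared 1 line(s) (total 1); column heights now [3 2 2 3 2], max=3
Drop 4: S rot3 at col 0 lands with bottom-row=2; cleared 0 line(s) (total 1); column heights now [5 4 2 3 2], max=5
Drop 5: O rot0 at col 2 lands with bottom-row=3; cleared 0 line(s) (total 1); column heights now [5 4 5 5 2], max=5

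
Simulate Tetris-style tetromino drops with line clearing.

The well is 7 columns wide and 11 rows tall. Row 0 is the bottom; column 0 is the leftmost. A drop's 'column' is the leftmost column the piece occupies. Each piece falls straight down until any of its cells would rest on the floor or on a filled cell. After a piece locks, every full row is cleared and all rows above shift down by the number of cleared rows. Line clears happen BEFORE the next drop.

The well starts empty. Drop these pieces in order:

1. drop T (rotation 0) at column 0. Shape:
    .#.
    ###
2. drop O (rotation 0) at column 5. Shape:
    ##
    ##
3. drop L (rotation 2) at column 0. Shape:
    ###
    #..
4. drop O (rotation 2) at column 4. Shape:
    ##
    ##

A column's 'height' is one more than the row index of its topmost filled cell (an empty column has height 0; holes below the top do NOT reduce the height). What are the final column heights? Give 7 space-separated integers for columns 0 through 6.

Answer: 3 3 3 0 4 4 2

Derivation:
Drop 1: T rot0 at col 0 lands with bottom-row=0; cleared 0 line(s) (total 0); column heights now [1 2 1 0 0 0 0], max=2
Drop 2: O rot0 at col 5 lands with bottom-row=0; cleared 0 line(s) (total 0); column heights now [1 2 1 0 0 2 2], max=2
Drop 3: L rot2 at col 0 lands with bottom-row=1; cleared 0 line(s) (total 0); column heights now [3 3 3 0 0 2 2], max=3
Drop 4: O rot2 at col 4 lands with bottom-row=2; cleared 0 line(s) (total 0); column heights now [3 3 3 0 4 4 2], max=4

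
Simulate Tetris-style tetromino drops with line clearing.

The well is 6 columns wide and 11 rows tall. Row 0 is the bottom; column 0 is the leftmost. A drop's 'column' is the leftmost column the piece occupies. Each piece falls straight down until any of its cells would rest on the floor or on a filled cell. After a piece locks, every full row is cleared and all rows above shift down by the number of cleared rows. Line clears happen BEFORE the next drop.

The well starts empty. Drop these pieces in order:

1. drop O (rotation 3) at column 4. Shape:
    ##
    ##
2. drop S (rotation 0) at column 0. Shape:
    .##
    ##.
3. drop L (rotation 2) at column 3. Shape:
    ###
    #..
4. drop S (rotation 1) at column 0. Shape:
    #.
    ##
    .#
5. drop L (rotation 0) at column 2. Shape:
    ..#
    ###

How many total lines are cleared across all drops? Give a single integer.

Answer: 0

Derivation:
Drop 1: O rot3 at col 4 lands with bottom-row=0; cleared 0 line(s) (total 0); column heights now [0 0 0 0 2 2], max=2
Drop 2: S rot0 at col 0 lands with bottom-row=0; cleared 0 line(s) (total 0); column heights now [1 2 2 0 2 2], max=2
Drop 3: L rot2 at col 3 lands with bottom-row=1; cleared 0 line(s) (total 0); column heights now [1 2 2 3 3 3], max=3
Drop 4: S rot1 at col 0 lands with bottom-row=2; cleared 0 line(s) (total 0); column heights now [5 4 2 3 3 3], max=5
Drop 5: L rot0 at col 2 lands with bottom-row=3; cleared 0 line(s) (total 0); column heights now [5 4 4 4 5 3], max=5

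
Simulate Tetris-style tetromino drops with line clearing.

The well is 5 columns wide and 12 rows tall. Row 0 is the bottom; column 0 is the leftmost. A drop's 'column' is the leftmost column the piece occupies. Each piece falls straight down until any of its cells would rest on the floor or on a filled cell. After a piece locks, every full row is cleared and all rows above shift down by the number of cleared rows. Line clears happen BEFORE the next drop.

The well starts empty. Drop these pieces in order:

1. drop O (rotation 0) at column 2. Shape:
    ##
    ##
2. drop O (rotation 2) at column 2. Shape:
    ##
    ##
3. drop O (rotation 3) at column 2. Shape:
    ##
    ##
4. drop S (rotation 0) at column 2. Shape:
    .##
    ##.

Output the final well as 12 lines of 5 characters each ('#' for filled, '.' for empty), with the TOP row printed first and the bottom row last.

Answer: .....
.....
.....
.....
...##
..##.
..##.
..##.
..##.
..##.
..##.
..##.

Derivation:
Drop 1: O rot0 at col 2 lands with bottom-row=0; cleared 0 line(s) (total 0); column heights now [0 0 2 2 0], max=2
Drop 2: O rot2 at col 2 lands with bottom-row=2; cleared 0 line(s) (total 0); column heights now [0 0 4 4 0], max=4
Drop 3: O rot3 at col 2 lands with bottom-row=4; cleared 0 line(s) (total 0); column heights now [0 0 6 6 0], max=6
Drop 4: S rot0 at col 2 lands with bottom-row=6; cleared 0 line(s) (total 0); column heights now [0 0 7 8 8], max=8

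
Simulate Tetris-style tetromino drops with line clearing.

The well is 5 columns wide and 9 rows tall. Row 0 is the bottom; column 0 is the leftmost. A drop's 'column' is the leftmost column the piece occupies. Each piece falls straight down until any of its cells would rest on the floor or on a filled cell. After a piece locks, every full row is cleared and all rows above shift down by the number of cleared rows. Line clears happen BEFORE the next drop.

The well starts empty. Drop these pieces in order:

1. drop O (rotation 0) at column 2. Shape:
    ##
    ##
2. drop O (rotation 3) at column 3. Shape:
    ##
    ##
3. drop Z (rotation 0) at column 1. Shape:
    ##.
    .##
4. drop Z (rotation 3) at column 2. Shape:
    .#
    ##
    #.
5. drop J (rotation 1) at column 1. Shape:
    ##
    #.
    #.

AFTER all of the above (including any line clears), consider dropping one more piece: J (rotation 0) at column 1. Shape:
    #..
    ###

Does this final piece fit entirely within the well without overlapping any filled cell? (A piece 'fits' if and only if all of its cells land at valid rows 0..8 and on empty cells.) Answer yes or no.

Answer: no

Derivation:
Drop 1: O rot0 at col 2 lands with bottom-row=0; cleared 0 line(s) (total 0); column heights now [0 0 2 2 0], max=2
Drop 2: O rot3 at col 3 lands with bottom-row=2; cleared 0 line(s) (total 0); column heights now [0 0 2 4 4], max=4
Drop 3: Z rot0 at col 1 lands with bottom-row=4; cleared 0 line(s) (total 0); column heights now [0 6 6 5 4], max=6
Drop 4: Z rot3 at col 2 lands with bottom-row=6; cleared 0 line(s) (total 0); column heights now [0 6 8 9 4], max=9
Drop 5: J rot1 at col 1 lands with bottom-row=6; cleared 0 line(s) (total 0); column heights now [0 9 9 9 4], max=9
Test piece J rot0 at col 1 (width 3): heights before test = [0 9 9 9 4]; fits = False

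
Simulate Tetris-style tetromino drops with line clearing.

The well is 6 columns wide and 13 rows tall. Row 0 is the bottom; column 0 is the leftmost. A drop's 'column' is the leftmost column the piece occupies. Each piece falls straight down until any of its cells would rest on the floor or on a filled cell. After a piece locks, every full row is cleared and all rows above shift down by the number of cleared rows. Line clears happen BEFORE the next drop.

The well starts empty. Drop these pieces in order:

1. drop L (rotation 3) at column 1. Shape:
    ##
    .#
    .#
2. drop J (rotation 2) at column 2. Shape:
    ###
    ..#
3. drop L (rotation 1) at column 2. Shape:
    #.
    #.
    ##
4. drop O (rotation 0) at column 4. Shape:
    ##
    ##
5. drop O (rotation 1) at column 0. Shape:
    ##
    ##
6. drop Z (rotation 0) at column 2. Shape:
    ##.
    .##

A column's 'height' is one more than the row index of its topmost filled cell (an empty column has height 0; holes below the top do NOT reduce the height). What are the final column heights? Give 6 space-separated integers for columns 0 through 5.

Drop 1: L rot3 at col 1 lands with bottom-row=0; cleared 0 line(s) (total 0); column heights now [0 3 3 0 0 0], max=3
Drop 2: J rot2 at col 2 lands with bottom-row=2; cleared 0 line(s) (total 0); column heights now [0 3 4 4 4 0], max=4
Drop 3: L rot1 at col 2 lands with bottom-row=4; cleared 0 line(s) (total 0); column heights now [0 3 7 5 4 0], max=7
Drop 4: O rot0 at col 4 lands with bottom-row=4; cleared 0 line(s) (total 0); column heights now [0 3 7 5 6 6], max=7
Drop 5: O rot1 at col 0 lands with bottom-row=3; cleared 1 line(s) (total 1); column heights now [4 4 6 4 5 5], max=6
Drop 6: Z rot0 at col 2 lands with bottom-row=5; cleared 0 line(s) (total 1); column heights now [4 4 7 7 6 5], max=7

Answer: 4 4 7 7 6 5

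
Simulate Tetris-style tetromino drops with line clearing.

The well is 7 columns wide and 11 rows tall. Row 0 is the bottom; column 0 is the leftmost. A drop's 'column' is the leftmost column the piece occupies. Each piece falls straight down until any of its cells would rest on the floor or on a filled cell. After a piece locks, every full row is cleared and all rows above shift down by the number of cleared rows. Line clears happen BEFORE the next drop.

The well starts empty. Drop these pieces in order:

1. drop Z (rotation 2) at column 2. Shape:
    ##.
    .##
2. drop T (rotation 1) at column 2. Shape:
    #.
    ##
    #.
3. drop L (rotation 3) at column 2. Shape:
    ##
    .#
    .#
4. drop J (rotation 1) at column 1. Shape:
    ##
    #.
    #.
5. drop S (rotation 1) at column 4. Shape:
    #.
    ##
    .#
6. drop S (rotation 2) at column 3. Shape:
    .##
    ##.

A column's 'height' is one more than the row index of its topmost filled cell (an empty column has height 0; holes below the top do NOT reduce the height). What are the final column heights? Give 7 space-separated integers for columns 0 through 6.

Drop 1: Z rot2 at col 2 lands with bottom-row=0; cleared 0 line(s) (total 0); column heights now [0 0 2 2 1 0 0], max=2
Drop 2: T rot1 at col 2 lands with bottom-row=2; cleared 0 line(s) (total 0); column heights now [0 0 5 4 1 0 0], max=5
Drop 3: L rot3 at col 2 lands with bottom-row=4; cleared 0 line(s) (total 0); column heights now [0 0 7 7 1 0 0], max=7
Drop 4: J rot1 at col 1 lands with bottom-row=5; cleared 0 line(s) (total 0); column heights now [0 8 8 7 1 0 0], max=8
Drop 5: S rot1 at col 4 lands with bottom-row=0; cleared 0 line(s) (total 0); column heights now [0 8 8 7 3 2 0], max=8
Drop 6: S rot2 at col 3 lands with bottom-row=7; cleared 0 line(s) (total 0); column heights now [0 8 8 8 9 9 0], max=9

Answer: 0 8 8 8 9 9 0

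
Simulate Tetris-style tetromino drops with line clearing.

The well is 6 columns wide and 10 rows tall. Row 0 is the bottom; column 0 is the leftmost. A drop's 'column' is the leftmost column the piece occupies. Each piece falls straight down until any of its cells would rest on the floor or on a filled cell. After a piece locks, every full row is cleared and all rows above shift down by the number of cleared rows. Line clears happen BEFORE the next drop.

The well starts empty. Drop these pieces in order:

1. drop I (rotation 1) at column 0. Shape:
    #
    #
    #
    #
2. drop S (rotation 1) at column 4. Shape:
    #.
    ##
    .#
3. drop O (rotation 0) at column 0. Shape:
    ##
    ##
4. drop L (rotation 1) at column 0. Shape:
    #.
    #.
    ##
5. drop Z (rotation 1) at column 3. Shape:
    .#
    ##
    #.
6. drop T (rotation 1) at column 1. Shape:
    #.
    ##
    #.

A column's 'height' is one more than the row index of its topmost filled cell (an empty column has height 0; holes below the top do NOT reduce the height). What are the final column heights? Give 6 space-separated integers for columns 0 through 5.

Answer: 9 10 9 4 5 2

Derivation:
Drop 1: I rot1 at col 0 lands with bottom-row=0; cleared 0 line(s) (total 0); column heights now [4 0 0 0 0 0], max=4
Drop 2: S rot1 at col 4 lands with bottom-row=0; cleared 0 line(s) (total 0); column heights now [4 0 0 0 3 2], max=4
Drop 3: O rot0 at col 0 lands with bottom-row=4; cleared 0 line(s) (total 0); column heights now [6 6 0 0 3 2], max=6
Drop 4: L rot1 at col 0 lands with bottom-row=6; cleared 0 line(s) (total 0); column heights now [9 7 0 0 3 2], max=9
Drop 5: Z rot1 at col 3 lands with bottom-row=2; cleared 0 line(s) (total 0); column heights now [9 7 0 4 5 2], max=9
Drop 6: T rot1 at col 1 lands with bottom-row=7; cleared 0 line(s) (total 0); column heights now [9 10 9 4 5 2], max=10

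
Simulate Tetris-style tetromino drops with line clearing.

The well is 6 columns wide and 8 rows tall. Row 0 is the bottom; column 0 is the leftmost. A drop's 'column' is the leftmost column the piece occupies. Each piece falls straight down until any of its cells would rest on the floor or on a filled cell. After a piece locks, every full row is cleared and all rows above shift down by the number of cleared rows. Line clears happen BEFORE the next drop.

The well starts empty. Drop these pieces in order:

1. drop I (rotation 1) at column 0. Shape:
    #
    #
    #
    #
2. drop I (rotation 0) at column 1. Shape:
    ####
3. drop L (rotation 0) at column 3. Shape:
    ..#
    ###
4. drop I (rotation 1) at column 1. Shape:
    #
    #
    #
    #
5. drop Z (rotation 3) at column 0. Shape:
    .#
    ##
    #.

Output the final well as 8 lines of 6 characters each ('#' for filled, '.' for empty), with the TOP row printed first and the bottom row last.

Drop 1: I rot1 at col 0 lands with bottom-row=0; cleared 0 line(s) (total 0); column heights now [4 0 0 0 0 0], max=4
Drop 2: I rot0 at col 1 lands with bottom-row=0; cleared 0 line(s) (total 0); column heights now [4 1 1 1 1 0], max=4
Drop 3: L rot0 at col 3 lands with bottom-row=1; cleared 0 line(s) (total 0); column heights now [4 1 1 2 2 3], max=4
Drop 4: I rot1 at col 1 lands with bottom-row=1; cleared 0 line(s) (total 0); column heights now [4 5 1 2 2 3], max=5
Drop 5: Z rot3 at col 0 lands with bottom-row=4; cleared 0 line(s) (total 0); column heights now [6 7 1 2 2 3], max=7

Answer: ......
.#....
##....
##....
##....
##...#
##.###
#####.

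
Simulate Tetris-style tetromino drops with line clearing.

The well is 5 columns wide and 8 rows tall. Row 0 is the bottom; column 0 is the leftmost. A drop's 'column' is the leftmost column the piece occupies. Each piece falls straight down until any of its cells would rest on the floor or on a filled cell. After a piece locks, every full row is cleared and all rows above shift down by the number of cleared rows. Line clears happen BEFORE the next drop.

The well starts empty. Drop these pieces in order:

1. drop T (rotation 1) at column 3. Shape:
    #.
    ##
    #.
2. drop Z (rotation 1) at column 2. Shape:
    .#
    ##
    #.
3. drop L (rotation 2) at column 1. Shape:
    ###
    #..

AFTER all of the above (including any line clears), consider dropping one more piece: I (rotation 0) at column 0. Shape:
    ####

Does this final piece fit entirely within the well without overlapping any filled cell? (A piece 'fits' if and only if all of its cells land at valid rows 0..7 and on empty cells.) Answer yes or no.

Answer: yes

Derivation:
Drop 1: T rot1 at col 3 lands with bottom-row=0; cleared 0 line(s) (total 0); column heights now [0 0 0 3 2], max=3
Drop 2: Z rot1 at col 2 lands with bottom-row=2; cleared 0 line(s) (total 0); column heights now [0 0 4 5 2], max=5
Drop 3: L rot2 at col 1 lands with bottom-row=4; cleared 0 line(s) (total 0); column heights now [0 6 6 6 2], max=6
Test piece I rot0 at col 0 (width 4): heights before test = [0 6 6 6 2]; fits = True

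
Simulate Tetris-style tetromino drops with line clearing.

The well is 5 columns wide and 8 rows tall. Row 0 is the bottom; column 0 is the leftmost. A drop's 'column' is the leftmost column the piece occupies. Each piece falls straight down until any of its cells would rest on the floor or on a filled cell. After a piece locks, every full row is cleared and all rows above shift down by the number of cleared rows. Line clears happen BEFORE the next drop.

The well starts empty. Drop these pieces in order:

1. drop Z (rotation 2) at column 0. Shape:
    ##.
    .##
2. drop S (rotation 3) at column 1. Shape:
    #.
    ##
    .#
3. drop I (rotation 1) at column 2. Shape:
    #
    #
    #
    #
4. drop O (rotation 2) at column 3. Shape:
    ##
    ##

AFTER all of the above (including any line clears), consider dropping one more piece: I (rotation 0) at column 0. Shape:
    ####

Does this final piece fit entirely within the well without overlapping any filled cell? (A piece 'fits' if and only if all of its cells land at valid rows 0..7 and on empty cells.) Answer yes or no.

Answer: yes

Derivation:
Drop 1: Z rot2 at col 0 lands with bottom-row=0; cleared 0 line(s) (total 0); column heights now [2 2 1 0 0], max=2
Drop 2: S rot3 at col 1 lands with bottom-row=1; cleared 0 line(s) (total 0); column heights now [2 4 3 0 0], max=4
Drop 3: I rot1 at col 2 lands with bottom-row=3; cleared 0 line(s) (total 0); column heights now [2 4 7 0 0], max=7
Drop 4: O rot2 at col 3 lands with bottom-row=0; cleared 1 line(s) (total 1); column heights now [0 3 6 1 1], max=6
Test piece I rot0 at col 0 (width 4): heights before test = [0 3 6 1 1]; fits = True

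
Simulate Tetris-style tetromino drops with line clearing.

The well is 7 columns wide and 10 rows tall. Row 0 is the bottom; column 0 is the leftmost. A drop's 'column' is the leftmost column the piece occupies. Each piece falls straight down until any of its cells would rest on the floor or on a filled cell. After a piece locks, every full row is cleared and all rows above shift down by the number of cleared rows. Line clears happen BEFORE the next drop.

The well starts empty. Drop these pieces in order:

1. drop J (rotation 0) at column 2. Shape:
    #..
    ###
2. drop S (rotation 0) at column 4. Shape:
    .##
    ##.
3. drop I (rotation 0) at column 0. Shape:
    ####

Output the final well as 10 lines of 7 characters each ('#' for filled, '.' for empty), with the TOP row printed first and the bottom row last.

Drop 1: J rot0 at col 2 lands with bottom-row=0; cleared 0 line(s) (total 0); column heights now [0 0 2 1 1 0 0], max=2
Drop 2: S rot0 at col 4 lands with bottom-row=1; cleared 0 line(s) (total 0); column heights now [0 0 2 1 2 3 3], max=3
Drop 3: I rot0 at col 0 lands with bottom-row=2; cleared 0 line(s) (total 0); column heights now [3 3 3 3 2 3 3], max=3

Answer: .......
.......
.......
.......
.......
.......
.......
####.##
..#.##.
..###..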